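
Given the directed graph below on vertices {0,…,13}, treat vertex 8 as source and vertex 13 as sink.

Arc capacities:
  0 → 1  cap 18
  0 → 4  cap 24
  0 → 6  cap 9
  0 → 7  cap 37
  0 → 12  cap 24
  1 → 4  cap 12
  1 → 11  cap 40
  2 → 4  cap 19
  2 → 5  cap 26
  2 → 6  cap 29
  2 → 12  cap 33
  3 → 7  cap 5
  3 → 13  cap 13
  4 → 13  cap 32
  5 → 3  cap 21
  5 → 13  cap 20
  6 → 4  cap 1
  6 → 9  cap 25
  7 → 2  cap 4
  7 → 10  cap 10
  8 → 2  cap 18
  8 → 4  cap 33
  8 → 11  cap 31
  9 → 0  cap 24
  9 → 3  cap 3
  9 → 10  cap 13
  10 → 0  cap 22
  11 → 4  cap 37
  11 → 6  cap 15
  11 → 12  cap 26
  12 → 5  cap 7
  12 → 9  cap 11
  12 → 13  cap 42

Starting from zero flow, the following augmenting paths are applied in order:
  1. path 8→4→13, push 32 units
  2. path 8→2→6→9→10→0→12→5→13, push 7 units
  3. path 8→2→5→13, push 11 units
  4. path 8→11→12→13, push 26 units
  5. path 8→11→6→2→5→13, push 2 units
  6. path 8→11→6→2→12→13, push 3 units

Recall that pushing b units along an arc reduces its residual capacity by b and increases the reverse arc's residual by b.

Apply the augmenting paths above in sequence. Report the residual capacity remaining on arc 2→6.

Residual capacity of (2,6): 27

after path 1 (8→4→13, push 32): res(2,6)=29
after path 2 (8→2→6→9→10→0→12→5→13, push 7): res(2,6)=22
after path 3 (8→2→5→13, push 11): res(2,6)=22
after path 4 (8→11→12→13, push 26): res(2,6)=22
after path 5 (8→11→6→2→5→13, push 2): res(2,6)=24
after path 6 (8→11→6→2→12→13, push 3): res(2,6)=27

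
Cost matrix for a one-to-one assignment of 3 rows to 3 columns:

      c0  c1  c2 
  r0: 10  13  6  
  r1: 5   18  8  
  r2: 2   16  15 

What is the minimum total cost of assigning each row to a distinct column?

optimal assignment: row0→col1 (cost 13), row1→col2 (cost 8), row2→col0 (cost 2)
total = 13 + 8 + 2 = 23

Minimum assignment cost: 23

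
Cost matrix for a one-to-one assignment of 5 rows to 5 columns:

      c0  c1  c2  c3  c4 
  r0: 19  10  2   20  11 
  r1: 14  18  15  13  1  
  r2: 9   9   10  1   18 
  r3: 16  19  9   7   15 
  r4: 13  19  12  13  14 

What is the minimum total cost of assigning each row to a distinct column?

optimal assignment: row0→col2 (cost 2), row1→col4 (cost 1), row2→col1 (cost 9), row3→col3 (cost 7), row4→col0 (cost 13)
total = 2 + 1 + 9 + 7 + 13 = 32

Minimum assignment cost: 32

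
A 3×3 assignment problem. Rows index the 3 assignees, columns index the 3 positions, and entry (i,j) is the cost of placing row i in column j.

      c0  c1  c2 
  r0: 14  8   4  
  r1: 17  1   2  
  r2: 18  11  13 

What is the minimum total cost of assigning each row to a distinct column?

optimal assignment: row0→col2 (cost 4), row1→col1 (cost 1), row2→col0 (cost 18)
total = 4 + 1 + 18 = 23

Minimum assignment cost: 23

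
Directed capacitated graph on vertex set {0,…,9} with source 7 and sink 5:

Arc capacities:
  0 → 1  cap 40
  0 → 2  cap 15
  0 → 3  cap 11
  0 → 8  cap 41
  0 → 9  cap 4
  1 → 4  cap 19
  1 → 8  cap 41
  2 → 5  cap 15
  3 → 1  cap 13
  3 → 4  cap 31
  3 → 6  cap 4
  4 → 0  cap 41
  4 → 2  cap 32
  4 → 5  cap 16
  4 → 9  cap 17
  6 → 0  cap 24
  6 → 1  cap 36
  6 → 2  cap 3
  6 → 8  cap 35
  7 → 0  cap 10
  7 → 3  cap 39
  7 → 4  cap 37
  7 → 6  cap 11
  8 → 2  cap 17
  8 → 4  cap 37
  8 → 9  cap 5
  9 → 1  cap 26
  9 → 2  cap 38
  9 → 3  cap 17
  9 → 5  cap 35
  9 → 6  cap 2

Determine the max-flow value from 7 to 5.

augment #1: 7→4→5 bottleneck 16, total now 16
augment #2: 7→0→2→5 bottleneck 10, total now 26
augment #3: 7→4→2→5 bottleneck 5, total now 31
augment #4: 7→4→9→5 bottleneck 16, total now 47
augment #5: 7→3→4→9→5 bottleneck 1, total now 48
augment #6: 7→6→0→9→5 bottleneck 4, total now 52
augment #7: 7→6→8→9→5 bottleneck 5, total now 57

Maximum flow value: 57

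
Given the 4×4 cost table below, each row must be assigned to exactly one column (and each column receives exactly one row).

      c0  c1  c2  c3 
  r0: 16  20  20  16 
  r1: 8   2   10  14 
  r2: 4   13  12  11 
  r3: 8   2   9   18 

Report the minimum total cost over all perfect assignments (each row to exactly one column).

Minimum assignment cost: 31

optimal assignment: row0→col3 (cost 16), row1→col1 (cost 2), row2→col0 (cost 4), row3→col2 (cost 9)
total = 16 + 2 + 4 + 9 = 31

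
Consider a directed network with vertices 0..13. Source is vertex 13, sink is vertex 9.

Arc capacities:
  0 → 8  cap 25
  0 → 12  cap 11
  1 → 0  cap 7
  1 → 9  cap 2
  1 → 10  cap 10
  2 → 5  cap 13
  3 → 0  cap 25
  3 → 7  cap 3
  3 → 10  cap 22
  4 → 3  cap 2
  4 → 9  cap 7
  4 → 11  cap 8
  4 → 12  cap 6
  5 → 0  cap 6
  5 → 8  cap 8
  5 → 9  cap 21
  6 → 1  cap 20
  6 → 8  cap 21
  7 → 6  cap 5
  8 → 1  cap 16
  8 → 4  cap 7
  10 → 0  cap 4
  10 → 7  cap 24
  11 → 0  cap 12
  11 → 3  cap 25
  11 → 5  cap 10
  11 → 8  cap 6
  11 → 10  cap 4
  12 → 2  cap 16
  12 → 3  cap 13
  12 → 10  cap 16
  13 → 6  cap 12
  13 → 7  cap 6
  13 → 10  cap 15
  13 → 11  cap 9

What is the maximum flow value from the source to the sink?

Maximum flow value: 29

augment #1: 13→6→1→9 bottleneck 2, total now 2
augment #2: 13→11→5→9 bottleneck 9, total now 11
augment #3: 13→6→8→4→9 bottleneck 7, total now 18
augment #4: 13→10→0→12→2→5→9 bottleneck 4, total now 22
augment #5: 13→6→1→0→12→2→5→9 bottleneck 3, total now 25
augment #6: 13→7→6→1→0→12→2→5→9 bottleneck 4, total now 29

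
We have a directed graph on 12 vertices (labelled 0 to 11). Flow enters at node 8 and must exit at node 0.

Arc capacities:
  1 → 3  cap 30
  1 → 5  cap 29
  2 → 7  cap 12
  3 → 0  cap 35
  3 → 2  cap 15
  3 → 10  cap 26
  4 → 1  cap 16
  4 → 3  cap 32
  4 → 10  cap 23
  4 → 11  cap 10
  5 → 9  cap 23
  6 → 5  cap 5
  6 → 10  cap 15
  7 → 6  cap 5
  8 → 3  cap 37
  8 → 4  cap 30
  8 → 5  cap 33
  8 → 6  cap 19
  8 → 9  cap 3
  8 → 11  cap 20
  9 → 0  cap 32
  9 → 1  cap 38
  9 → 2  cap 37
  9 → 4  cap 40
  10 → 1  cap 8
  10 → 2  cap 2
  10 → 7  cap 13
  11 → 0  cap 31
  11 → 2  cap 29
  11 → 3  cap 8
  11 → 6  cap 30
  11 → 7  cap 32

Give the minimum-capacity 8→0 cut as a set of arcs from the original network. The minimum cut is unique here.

Min-cut arcs: {(3,0), (4,11), (5,9), (8,9), (8,11)} (total capacity 91)

augment #1: 8→3→0 push 35
augment #2: 8→9→0 push 3
augment #3: 8→11→0 push 20
augment #4: 8→4→11→0 push 10
augment #5: 8→5→9→0 push 23
max flow = 91; residual-reachable set from 8 gives S-side
cut edges (S→T): {(3,0), (4,11), (5,9), (8,9), (8,11)} total cap 91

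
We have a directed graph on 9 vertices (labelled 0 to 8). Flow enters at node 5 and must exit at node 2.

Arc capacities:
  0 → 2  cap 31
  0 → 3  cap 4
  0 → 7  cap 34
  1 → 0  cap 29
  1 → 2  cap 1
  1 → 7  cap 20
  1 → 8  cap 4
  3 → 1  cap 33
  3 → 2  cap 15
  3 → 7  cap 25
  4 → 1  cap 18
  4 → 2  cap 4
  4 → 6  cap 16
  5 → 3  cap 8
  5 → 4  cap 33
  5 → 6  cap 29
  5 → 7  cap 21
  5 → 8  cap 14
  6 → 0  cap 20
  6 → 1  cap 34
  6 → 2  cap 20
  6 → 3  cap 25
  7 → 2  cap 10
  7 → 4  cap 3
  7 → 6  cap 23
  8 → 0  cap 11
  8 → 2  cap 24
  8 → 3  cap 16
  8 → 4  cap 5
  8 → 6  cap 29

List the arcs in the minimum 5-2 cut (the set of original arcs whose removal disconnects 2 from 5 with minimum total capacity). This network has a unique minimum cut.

Min-cut arcs: {(0,2), (1,2), (1,8), (3,2), (4,2), (5,8), (6,2), (7,2)} (total capacity 99)

augment #1: 5→3→2 push 8
augment #2: 5→4→2 push 4
augment #3: 5→6→2 push 20
augment #4: 5→7→2 push 10
augment #5: 5→8→2 push 14
augment #6: 5→4→1→2 push 1
augment #7: 5→6→0→2 push 9
augment #8: 5→4→1→0→2 push 17
augment #9: 5→4→6→0→2 push 5
augment #10: 5→4→6→3→2 push 6
augment #11: 5→7→6→3→2 push 1
augment #12: 5→7→6→1→8→2 push 4
max flow = 99; residual-reachable set from 5 gives S-side
cut edges (S→T): {(0,2), (1,2), (1,8), (3,2), (4,2), (5,8), (6,2), (7,2)} total cap 99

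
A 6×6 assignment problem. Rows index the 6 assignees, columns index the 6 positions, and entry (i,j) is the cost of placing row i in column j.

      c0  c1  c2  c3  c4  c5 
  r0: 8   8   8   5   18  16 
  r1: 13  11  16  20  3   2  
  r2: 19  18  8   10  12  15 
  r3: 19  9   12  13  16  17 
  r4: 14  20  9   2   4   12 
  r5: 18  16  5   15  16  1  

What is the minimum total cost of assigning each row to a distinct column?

Minimum assignment cost: 31

optimal assignment: row0→col0 (cost 8), row1→col4 (cost 3), row2→col2 (cost 8), row3→col1 (cost 9), row4→col3 (cost 2), row5→col5 (cost 1)
total = 8 + 3 + 8 + 9 + 2 + 1 = 31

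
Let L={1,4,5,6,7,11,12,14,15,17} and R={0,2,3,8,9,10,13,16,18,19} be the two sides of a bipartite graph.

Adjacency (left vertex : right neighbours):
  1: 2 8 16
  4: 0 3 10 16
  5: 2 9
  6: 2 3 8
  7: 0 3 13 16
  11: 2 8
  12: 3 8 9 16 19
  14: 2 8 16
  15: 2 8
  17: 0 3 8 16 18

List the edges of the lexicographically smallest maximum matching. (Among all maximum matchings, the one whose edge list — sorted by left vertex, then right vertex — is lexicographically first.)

|M| = 9 (so the lex-smallest maximum matching has 9 edges)
process left vertices in ascending order; for each, take the smallest-labelled available neighbour that still permits 9 edges overall, or leave it unmatched if none does
lex-smallest matching: {1-2, 4-0, 5-9, 6-3, 7-13, 11-8, 12-19, 14-16, 17-18}

Lex-smallest maximum matching: {(1,2), (4,0), (5,9), (6,3), (7,13), (11,8), (12,19), (14,16), (17,18)}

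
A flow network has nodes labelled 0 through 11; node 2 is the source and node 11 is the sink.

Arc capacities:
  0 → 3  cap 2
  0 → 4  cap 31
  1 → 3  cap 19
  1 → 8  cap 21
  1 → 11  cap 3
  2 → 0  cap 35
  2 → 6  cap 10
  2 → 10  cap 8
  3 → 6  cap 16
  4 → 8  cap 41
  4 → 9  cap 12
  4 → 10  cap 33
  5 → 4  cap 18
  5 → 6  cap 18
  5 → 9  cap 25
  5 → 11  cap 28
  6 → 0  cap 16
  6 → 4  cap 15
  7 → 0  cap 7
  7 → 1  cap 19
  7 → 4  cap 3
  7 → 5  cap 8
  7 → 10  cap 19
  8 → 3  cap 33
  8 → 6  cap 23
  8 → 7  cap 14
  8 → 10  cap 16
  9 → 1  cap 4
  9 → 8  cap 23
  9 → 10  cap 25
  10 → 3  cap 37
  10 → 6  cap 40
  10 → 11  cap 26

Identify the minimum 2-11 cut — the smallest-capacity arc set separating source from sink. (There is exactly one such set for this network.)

augment #1: 2→10→11 push 8
augment #2: 2→0→4→10→11 push 18
augment #3: 2→0→4→9→1→11 push 3
augment #4: 2→0→4→8→7→5→11 push 8
max flow = 37; residual-reachable set from 2 gives S-side
cut edges (S→T): {(1,11), (7,5), (10,11)} total cap 37

Min-cut arcs: {(1,11), (7,5), (10,11)} (total capacity 37)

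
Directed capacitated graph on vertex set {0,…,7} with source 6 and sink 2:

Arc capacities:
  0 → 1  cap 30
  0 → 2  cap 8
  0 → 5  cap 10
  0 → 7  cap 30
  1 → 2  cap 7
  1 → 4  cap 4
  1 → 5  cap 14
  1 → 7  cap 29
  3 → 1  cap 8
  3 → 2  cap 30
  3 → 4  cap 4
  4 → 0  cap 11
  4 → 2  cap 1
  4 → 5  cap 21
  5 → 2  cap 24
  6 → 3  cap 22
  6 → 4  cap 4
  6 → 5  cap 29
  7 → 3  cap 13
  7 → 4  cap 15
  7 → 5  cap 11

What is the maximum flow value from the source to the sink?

Maximum flow value: 50

augment #1: 6→3→2 bottleneck 22, total now 22
augment #2: 6→4→2 bottleneck 1, total now 23
augment #3: 6→5→2 bottleneck 24, total now 47
augment #4: 6→4→0→2 bottleneck 3, total now 50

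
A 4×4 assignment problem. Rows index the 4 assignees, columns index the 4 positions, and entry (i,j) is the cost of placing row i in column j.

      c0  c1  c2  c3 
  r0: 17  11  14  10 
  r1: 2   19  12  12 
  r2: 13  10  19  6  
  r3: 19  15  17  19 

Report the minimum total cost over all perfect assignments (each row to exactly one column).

optimal assignment: row0→col1 (cost 11), row1→col0 (cost 2), row2→col3 (cost 6), row3→col2 (cost 17)
total = 11 + 2 + 6 + 17 = 36

Minimum assignment cost: 36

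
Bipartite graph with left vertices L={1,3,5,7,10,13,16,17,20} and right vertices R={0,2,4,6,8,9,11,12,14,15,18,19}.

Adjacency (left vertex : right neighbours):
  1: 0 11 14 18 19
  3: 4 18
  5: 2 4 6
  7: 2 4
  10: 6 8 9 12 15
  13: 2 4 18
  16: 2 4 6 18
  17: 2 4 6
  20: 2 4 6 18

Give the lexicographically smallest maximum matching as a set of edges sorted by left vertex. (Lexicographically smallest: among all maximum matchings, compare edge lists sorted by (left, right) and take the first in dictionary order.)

Lex-smallest maximum matching: {(1,0), (3,4), (5,2), (10,8), (13,18), (16,6)}

|M| = 6 (so the lex-smallest maximum matching has 6 edges)
process left vertices in ascending order; for each, take the smallest-labelled available neighbour that still permits 6 edges overall, or leave it unmatched if none does
lex-smallest matching: {1-0, 3-4, 5-2, 10-8, 13-18, 16-6}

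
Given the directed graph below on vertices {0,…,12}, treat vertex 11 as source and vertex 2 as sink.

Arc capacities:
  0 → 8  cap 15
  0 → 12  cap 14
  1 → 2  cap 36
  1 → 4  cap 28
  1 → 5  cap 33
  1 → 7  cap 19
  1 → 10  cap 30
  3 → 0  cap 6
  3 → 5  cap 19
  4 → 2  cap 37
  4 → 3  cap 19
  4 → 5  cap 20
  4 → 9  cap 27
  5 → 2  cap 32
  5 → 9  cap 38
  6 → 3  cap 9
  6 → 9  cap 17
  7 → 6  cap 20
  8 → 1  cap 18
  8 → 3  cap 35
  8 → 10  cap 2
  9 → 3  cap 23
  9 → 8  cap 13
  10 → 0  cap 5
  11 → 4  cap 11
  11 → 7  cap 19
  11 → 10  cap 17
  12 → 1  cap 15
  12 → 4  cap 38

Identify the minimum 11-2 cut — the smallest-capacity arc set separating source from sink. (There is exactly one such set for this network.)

augment #1: 11→4→2 push 11
augment #2: 11→7→6→3→5→2 push 9
augment #3: 11→10→0→8→1→2 push 5
augment #4: 11→7→6→9→3→5→2 push 10
max flow = 35; residual-reachable set from 11 gives S-side
cut edges (S→T): {(10,0), (11,4), (11,7)} total cap 35

Min-cut arcs: {(10,0), (11,4), (11,7)} (total capacity 35)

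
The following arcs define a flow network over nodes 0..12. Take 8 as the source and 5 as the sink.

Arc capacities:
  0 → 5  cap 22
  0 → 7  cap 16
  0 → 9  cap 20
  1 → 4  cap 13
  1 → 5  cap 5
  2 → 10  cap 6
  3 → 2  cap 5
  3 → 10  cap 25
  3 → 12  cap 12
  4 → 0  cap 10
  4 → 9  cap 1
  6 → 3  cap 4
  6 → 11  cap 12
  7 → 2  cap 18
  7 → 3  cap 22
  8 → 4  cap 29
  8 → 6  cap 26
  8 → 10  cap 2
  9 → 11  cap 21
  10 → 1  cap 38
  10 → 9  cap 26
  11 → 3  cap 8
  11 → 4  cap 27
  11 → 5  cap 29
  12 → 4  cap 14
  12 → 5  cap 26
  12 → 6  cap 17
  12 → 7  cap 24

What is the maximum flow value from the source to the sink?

Maximum flow value: 29

augment #1: 8→4→0→5 bottleneck 10, total now 10
augment #2: 8→6→11→5 bottleneck 12, total now 22
augment #3: 8→10→1→5 bottleneck 2, total now 24
augment #4: 8→4→9→11→5 bottleneck 1, total now 25
augment #5: 8→6→3→12→5 bottleneck 4, total now 29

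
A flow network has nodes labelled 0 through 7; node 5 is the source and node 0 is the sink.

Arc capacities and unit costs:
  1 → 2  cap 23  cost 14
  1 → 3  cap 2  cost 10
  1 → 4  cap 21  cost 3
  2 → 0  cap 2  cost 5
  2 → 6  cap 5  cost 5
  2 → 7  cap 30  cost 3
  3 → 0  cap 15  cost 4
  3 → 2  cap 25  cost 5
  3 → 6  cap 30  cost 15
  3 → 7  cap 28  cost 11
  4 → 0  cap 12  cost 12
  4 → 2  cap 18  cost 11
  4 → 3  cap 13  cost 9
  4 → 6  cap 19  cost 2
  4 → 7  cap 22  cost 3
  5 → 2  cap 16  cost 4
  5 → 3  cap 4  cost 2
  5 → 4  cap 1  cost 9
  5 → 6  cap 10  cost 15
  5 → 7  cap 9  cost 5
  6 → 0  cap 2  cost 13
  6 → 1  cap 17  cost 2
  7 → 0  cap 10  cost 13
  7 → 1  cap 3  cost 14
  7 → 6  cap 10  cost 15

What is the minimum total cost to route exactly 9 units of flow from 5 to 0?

Minimum cost for 9 units: 96

shortest-cost path #1: 5→3→0 push 4 @ unit cost 6 (adds 24)
shortest-cost path #2: 5→2→0 push 2 @ unit cost 9 (adds 18)
shortest-cost path #3: 5→7→0 push 3 @ unit cost 18 (adds 54)
total cost = 96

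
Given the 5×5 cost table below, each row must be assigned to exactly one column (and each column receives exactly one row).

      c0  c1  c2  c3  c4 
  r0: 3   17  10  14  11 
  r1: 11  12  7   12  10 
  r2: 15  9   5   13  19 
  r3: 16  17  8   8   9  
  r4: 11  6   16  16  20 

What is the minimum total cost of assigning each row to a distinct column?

Minimum assignment cost: 32

optimal assignment: row0→col0 (cost 3), row1→col4 (cost 10), row2→col2 (cost 5), row3→col3 (cost 8), row4→col1 (cost 6)
total = 3 + 10 + 5 + 8 + 6 = 32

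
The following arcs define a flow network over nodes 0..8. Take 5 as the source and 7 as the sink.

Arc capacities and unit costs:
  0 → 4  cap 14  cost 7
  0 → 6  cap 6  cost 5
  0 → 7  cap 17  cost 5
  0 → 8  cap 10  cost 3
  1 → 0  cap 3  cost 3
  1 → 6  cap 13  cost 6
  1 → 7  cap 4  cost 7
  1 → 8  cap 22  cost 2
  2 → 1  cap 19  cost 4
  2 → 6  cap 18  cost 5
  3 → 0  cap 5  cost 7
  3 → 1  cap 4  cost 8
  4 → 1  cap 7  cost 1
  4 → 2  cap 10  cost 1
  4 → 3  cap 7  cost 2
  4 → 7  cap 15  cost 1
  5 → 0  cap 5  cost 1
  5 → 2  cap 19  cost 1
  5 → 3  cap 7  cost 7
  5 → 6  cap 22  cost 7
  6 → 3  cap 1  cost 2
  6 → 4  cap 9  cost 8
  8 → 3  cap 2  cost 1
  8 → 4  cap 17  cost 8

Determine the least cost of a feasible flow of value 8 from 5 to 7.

shortest-cost path #1: 5→0→7 push 5 @ unit cost 6 (adds 30)
shortest-cost path #2: 5→2→1→7 push 3 @ unit cost 12 (adds 36)
total cost = 66

Minimum cost for 8 units: 66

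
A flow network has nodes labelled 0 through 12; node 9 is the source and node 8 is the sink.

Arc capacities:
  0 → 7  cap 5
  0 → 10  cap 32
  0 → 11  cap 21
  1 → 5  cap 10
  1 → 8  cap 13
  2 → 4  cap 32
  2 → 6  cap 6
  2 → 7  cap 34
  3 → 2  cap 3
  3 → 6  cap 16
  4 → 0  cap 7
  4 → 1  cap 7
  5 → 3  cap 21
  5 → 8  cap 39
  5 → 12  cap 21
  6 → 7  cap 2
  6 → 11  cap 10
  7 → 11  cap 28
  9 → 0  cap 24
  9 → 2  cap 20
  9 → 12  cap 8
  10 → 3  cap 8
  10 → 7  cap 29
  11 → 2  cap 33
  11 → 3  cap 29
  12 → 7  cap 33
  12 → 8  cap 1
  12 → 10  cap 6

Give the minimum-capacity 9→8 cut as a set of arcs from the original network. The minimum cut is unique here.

Min-cut arcs: {(4,1), (12,8)} (total capacity 8)

augment #1: 9→12→8 push 1
augment #2: 9→2→4→1→8 push 7
max flow = 8; residual-reachable set from 9 gives S-side
cut edges (S→T): {(4,1), (12,8)} total cap 8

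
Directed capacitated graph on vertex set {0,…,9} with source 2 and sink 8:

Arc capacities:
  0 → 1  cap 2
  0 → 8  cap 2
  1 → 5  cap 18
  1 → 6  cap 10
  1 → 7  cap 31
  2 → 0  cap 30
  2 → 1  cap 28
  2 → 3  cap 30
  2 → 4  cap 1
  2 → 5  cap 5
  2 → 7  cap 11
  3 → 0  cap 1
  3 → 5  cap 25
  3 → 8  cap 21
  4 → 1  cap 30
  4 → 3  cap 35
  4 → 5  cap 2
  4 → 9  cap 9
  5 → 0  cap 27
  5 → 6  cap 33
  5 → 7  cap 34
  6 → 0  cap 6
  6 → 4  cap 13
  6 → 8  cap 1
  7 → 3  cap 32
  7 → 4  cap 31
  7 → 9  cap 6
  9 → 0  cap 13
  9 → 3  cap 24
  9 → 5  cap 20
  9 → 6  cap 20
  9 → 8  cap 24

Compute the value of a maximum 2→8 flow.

augment #1: 2→0→8 bottleneck 2, total now 2
augment #2: 2→3→8 bottleneck 21, total now 23
augment #3: 2→1→6→8 bottleneck 1, total now 24
augment #4: 2→4→9→8 bottleneck 1, total now 25
augment #5: 2→7→9→8 bottleneck 6, total now 31
augment #6: 2→7→4→9→8 bottleneck 5, total now 36
augment #7: 2→1→6→4→9→8 bottleneck 3, total now 39

Maximum flow value: 39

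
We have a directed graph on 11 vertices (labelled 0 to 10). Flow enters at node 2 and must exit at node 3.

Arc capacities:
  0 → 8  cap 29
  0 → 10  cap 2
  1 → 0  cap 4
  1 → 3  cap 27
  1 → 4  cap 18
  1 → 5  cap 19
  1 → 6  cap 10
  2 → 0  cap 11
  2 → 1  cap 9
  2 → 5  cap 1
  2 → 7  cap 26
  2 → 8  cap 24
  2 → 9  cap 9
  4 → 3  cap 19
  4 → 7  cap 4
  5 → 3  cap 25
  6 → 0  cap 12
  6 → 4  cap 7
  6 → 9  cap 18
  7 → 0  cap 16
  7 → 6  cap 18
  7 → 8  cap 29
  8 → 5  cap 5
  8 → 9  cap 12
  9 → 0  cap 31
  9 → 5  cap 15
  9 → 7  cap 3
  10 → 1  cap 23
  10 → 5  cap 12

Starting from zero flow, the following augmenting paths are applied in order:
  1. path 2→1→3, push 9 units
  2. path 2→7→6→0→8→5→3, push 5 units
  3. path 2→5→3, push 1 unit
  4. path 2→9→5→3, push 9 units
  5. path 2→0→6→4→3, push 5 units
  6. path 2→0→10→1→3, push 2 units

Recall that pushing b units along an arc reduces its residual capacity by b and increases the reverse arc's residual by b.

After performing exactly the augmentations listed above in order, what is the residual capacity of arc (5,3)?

after path 1 (2→1→3, push 9): res(5,3)=25
after path 2 (2→7→6→0→8→5→3, push 5): res(5,3)=20
after path 3 (2→5→3, push 1): res(5,3)=19
after path 4 (2→9→5→3, push 9): res(5,3)=10
after path 5 (2→0→6→4→3, push 5): res(5,3)=10
after path 6 (2→0→10→1→3, push 2): res(5,3)=10

Residual capacity of (5,3): 10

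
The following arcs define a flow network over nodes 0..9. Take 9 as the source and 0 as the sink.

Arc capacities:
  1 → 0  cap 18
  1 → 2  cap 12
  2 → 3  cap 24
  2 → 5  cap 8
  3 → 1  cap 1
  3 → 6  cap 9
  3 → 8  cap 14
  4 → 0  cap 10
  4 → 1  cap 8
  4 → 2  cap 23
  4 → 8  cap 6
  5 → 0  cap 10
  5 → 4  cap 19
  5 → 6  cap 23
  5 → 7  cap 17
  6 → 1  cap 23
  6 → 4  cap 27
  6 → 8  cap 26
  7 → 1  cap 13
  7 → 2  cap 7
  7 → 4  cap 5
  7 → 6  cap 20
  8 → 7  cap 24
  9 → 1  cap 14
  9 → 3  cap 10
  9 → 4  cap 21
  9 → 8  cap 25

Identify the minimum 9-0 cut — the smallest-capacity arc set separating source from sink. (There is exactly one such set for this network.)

augment #1: 9→1→0 push 14
augment #2: 9→4→0 push 10
augment #3: 9→3→1→0 push 1
augment #4: 9→4→1→0 push 3
augment #5: 9→4→2→5→0 push 8
max flow = 36; residual-reachable set from 9 gives S-side
cut edges (S→T): {(1,0), (2,5), (4,0)} total cap 36

Min-cut arcs: {(1,0), (2,5), (4,0)} (total capacity 36)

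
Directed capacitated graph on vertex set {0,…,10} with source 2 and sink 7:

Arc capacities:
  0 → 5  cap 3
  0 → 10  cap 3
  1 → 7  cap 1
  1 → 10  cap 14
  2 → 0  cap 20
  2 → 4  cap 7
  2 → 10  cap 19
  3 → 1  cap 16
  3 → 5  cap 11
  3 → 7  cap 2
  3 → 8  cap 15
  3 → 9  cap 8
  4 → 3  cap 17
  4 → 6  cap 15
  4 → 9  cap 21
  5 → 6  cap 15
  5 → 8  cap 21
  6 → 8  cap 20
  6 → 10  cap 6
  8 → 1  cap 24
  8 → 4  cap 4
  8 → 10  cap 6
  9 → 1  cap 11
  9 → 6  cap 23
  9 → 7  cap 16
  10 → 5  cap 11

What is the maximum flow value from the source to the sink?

augment #1: 2→4→3→7 bottleneck 2, total now 2
augment #2: 2→4→9→7 bottleneck 5, total now 7
augment #3: 2→0→5→8→1→7 bottleneck 1, total now 8
augment #4: 2→0→5→8→4→9→7 bottleneck 2, total now 10
augment #5: 2→10→5→8→4→9→7 bottleneck 2, total now 12

Maximum flow value: 12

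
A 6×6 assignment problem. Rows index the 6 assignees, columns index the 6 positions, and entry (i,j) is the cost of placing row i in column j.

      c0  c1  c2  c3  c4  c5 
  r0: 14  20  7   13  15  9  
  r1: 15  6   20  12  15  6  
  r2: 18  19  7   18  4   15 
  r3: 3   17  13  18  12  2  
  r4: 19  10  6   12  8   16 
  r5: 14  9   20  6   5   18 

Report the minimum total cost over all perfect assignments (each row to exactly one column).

optimal assignment: row0→col5 (cost 9), row1→col1 (cost 6), row2→col4 (cost 4), row3→col0 (cost 3), row4→col2 (cost 6), row5→col3 (cost 6)
total = 9 + 6 + 4 + 3 + 6 + 6 = 34

Minimum assignment cost: 34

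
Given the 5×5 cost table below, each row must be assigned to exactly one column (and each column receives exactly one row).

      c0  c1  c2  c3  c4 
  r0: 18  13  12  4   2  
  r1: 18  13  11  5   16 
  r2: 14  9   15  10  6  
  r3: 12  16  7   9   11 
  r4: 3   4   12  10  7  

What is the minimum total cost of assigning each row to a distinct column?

optimal assignment: row0→col4 (cost 2), row1→col3 (cost 5), row2→col1 (cost 9), row3→col2 (cost 7), row4→col0 (cost 3)
total = 2 + 5 + 9 + 7 + 3 = 26

Minimum assignment cost: 26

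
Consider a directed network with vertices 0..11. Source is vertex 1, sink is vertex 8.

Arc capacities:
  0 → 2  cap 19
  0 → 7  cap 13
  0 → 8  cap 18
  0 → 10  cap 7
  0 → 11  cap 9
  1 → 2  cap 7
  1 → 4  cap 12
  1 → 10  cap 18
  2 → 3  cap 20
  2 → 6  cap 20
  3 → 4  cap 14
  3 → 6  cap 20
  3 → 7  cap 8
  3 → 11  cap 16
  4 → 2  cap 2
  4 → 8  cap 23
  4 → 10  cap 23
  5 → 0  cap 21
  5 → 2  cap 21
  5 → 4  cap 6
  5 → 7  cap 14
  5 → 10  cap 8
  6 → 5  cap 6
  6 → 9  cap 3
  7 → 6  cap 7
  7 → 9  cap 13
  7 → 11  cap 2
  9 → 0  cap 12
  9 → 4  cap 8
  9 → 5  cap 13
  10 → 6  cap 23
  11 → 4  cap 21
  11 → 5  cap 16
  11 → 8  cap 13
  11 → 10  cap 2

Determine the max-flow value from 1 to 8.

augment #1: 1→4→8 bottleneck 12, total now 12
augment #2: 1→2→3→4→8 bottleneck 7, total now 19
augment #3: 1→10→6→5→0→8 bottleneck 6, total now 25
augment #4: 1→10→6→9→0→8 bottleneck 3, total now 28

Maximum flow value: 28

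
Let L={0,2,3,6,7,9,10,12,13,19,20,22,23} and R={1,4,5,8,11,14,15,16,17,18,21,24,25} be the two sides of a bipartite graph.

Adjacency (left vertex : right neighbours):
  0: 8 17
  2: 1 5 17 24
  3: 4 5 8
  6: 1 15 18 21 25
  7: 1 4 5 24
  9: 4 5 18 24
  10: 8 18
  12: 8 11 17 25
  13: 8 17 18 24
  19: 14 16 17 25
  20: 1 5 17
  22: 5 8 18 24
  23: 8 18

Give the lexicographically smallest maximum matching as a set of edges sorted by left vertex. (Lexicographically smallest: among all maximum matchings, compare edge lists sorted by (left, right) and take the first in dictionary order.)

|M| = 10 (so the lex-smallest maximum matching has 10 edges)
process left vertices in ascending order; for each, take the smallest-labelled available neighbour that still permits 10 edges overall, or leave it unmatched if none does
lex-smallest matching: {0-8, 2-1, 3-4, 6-15, 7-5, 9-18, 12-11, 13-17, 19-14, 22-24}

Lex-smallest maximum matching: {(0,8), (2,1), (3,4), (6,15), (7,5), (9,18), (12,11), (13,17), (19,14), (22,24)}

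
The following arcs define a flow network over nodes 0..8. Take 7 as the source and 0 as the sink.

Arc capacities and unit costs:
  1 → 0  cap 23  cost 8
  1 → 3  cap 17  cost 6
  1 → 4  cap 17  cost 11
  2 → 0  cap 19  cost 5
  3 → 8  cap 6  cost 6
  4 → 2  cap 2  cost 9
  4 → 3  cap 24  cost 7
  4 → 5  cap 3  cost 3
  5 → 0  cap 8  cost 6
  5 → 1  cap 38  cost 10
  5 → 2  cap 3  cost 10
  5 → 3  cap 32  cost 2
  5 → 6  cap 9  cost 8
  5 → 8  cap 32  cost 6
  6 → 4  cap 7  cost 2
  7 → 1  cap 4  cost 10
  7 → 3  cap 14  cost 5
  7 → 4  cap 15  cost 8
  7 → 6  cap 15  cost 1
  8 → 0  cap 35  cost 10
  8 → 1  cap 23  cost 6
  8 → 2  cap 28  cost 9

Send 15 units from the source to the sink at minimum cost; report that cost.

shortest-cost path #1: 7→6→4→5→0 push 3 @ unit cost 12 (adds 36)
shortest-cost path #2: 7→6→4→2→0 push 2 @ unit cost 17 (adds 34)
shortest-cost path #3: 7→1→0 push 4 @ unit cost 18 (adds 72)
shortest-cost path #4: 7→3→8→0 push 6 @ unit cost 21 (adds 126)
total cost = 268

Minimum cost for 15 units: 268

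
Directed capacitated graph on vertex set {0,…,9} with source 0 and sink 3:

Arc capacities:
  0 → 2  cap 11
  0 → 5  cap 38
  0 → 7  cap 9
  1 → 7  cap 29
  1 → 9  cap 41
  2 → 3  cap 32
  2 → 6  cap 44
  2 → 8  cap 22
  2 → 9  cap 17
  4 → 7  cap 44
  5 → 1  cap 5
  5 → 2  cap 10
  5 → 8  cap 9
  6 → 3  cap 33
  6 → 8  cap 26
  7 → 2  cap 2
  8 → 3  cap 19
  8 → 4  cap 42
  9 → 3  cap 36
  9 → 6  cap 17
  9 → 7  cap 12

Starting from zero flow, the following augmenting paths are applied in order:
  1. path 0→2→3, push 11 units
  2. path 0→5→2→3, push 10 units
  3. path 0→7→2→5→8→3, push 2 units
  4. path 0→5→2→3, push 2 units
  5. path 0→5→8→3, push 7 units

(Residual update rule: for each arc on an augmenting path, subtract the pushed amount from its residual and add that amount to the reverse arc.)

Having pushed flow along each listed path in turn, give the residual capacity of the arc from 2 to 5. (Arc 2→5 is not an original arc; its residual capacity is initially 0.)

Residual capacity of (2,5): 10

after path 1 (0→2→3, push 11): res(2,5)=0
after path 2 (0→5→2→3, push 10): res(2,5)=10
after path 3 (0→7→2→5→8→3, push 2): res(2,5)=8
after path 4 (0→5→2→3, push 2): res(2,5)=10
after path 5 (0→5→8→3, push 7): res(2,5)=10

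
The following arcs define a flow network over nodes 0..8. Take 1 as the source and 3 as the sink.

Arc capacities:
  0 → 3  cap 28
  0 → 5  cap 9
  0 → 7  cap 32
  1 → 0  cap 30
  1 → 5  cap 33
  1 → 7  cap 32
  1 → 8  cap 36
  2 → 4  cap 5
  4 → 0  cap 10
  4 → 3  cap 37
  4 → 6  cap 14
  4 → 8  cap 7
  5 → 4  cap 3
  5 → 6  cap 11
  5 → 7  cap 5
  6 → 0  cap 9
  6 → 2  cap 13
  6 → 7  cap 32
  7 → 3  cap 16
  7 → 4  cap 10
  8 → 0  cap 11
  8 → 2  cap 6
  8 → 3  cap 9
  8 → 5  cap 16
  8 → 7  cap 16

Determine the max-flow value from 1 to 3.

Maximum flow value: 71

augment #1: 1→0→3 bottleneck 28, total now 28
augment #2: 1→7→3 bottleneck 16, total now 44
augment #3: 1→8→3 bottleneck 9, total now 53
augment #4: 1→5→4→3 bottleneck 3, total now 56
augment #5: 1→7→4→3 bottleneck 10, total now 66
augment #6: 1→8→2→4→3 bottleneck 5, total now 71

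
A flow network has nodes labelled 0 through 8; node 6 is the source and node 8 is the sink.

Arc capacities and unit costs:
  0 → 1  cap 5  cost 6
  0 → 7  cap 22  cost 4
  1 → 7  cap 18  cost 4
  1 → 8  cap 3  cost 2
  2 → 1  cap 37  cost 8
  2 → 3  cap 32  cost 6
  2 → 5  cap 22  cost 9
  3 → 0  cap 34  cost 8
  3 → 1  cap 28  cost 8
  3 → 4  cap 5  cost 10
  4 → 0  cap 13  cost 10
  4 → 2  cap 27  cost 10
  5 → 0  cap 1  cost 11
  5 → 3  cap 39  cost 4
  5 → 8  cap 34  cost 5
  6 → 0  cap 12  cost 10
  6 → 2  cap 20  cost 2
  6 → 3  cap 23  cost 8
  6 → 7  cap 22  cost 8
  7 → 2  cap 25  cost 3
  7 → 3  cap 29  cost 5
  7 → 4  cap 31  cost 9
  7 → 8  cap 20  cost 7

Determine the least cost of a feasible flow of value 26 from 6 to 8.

shortest-cost path #1: 6→2→1→8 push 3 @ unit cost 12 (adds 36)
shortest-cost path #2: 6→7→8 push 20 @ unit cost 15 (adds 300)
shortest-cost path #3: 6→2→5→8 push 3 @ unit cost 16 (adds 48)
total cost = 384

Minimum cost for 26 units: 384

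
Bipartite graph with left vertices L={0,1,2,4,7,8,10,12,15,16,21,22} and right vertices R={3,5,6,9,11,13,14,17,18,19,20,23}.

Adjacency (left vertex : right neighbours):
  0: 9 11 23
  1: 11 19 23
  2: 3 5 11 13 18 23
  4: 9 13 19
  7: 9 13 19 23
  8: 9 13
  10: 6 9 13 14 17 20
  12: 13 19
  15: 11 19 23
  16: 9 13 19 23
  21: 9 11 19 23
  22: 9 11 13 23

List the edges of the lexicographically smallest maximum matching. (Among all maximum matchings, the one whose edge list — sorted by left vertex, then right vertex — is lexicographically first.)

|M| = 7 (so the lex-smallest maximum matching has 7 edges)
process left vertices in ascending order; for each, take the smallest-labelled available neighbour that still permits 7 edges overall, or leave it unmatched if none does
lex-smallest matching: {0-9, 1-11, 2-3, 4-13, 7-19, 10-6, 15-23}

Lex-smallest maximum matching: {(0,9), (1,11), (2,3), (4,13), (7,19), (10,6), (15,23)}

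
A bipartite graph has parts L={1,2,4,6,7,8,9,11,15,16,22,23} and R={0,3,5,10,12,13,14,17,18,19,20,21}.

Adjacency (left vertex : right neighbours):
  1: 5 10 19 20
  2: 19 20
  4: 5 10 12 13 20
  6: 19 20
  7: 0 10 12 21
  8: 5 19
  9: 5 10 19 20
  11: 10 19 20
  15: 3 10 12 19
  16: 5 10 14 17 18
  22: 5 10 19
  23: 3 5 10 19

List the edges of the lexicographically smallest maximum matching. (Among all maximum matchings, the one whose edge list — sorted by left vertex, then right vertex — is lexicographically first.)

|M| = 9 (so the lex-smallest maximum matching has 9 edges)
process left vertices in ascending order; for each, take the smallest-labelled available neighbour that still permits 9 edges overall, or leave it unmatched if none does
lex-smallest matching: {1-5, 2-19, 4-13, 6-20, 7-0, 9-10, 15-12, 16-14, 23-3}

Lex-smallest maximum matching: {(1,5), (2,19), (4,13), (6,20), (7,0), (9,10), (15,12), (16,14), (23,3)}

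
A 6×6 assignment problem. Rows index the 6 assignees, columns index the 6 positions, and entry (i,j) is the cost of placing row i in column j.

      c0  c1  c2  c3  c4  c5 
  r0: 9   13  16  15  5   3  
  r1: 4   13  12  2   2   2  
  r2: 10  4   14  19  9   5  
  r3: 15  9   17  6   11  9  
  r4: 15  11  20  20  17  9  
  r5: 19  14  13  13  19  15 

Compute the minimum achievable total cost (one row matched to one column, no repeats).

optimal assignment: row0→col4 (cost 5), row1→col0 (cost 4), row2→col1 (cost 4), row3→col3 (cost 6), row4→col5 (cost 9), row5→col2 (cost 13)
total = 5 + 4 + 4 + 6 + 9 + 13 = 41

Minimum assignment cost: 41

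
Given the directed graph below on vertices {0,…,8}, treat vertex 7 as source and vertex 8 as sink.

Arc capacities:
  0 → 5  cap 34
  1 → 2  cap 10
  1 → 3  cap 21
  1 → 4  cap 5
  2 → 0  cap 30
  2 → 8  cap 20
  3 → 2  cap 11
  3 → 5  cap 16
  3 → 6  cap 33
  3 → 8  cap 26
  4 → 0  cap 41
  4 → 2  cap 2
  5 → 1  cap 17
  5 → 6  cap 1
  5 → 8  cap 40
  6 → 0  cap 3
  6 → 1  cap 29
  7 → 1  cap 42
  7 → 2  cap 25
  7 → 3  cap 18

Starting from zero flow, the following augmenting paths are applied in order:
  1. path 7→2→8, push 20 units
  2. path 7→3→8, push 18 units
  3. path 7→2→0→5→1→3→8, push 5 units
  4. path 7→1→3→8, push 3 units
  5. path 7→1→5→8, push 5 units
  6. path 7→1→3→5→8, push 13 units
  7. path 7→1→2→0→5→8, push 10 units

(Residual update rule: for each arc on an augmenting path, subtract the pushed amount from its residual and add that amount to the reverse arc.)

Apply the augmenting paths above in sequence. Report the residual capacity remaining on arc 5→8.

Residual capacity of (5,8): 12

after path 1 (7→2→8, push 20): res(5,8)=40
after path 2 (7→3→8, push 18): res(5,8)=40
after path 3 (7→2→0→5→1→3→8, push 5): res(5,8)=40
after path 4 (7→1→3→8, push 3): res(5,8)=40
after path 5 (7→1→5→8, push 5): res(5,8)=35
after path 6 (7→1→3→5→8, push 13): res(5,8)=22
after path 7 (7→1→2→0→5→8, push 10): res(5,8)=12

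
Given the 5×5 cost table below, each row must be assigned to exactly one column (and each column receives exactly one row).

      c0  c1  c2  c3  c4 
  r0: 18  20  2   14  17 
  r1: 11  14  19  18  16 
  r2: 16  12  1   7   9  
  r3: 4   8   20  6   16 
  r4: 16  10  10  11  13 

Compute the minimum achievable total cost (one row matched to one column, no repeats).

optimal assignment: row0→col2 (cost 2), row1→col0 (cost 11), row2→col4 (cost 9), row3→col3 (cost 6), row4→col1 (cost 10)
total = 2 + 11 + 9 + 6 + 10 = 38

Minimum assignment cost: 38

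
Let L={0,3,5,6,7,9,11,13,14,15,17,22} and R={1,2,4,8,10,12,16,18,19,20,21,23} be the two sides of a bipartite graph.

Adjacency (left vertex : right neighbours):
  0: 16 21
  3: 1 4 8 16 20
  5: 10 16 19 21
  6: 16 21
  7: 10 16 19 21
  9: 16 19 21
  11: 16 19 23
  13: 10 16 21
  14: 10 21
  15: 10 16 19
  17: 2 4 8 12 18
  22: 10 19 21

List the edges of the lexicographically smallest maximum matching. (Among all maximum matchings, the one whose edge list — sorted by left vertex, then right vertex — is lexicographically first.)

Lex-smallest maximum matching: {(0,16), (3,1), (5,10), (6,21), (7,19), (11,23), (17,2)}

|M| = 7 (so the lex-smallest maximum matching has 7 edges)
process left vertices in ascending order; for each, take the smallest-labelled available neighbour that still permits 7 edges overall, or leave it unmatched if none does
lex-smallest matching: {0-16, 3-1, 5-10, 6-21, 7-19, 11-23, 17-2}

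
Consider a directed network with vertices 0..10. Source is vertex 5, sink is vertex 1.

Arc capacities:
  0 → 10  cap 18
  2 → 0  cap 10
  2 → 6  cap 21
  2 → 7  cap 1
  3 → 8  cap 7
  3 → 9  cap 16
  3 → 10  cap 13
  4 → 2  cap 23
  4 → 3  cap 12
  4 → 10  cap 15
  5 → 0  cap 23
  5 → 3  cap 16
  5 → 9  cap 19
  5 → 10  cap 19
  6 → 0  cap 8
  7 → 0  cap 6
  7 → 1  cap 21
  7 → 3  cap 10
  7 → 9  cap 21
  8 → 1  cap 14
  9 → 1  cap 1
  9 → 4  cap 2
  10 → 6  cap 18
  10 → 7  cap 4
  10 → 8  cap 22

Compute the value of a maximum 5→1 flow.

Maximum flow value: 20

augment #1: 5→9→1 bottleneck 1, total now 1
augment #2: 5→3→8→1 bottleneck 7, total now 8
augment #3: 5→10→7→1 bottleneck 4, total now 12
augment #4: 5→10→8→1 bottleneck 7, total now 19
augment #5: 5→9→4→2→7→1 bottleneck 1, total now 20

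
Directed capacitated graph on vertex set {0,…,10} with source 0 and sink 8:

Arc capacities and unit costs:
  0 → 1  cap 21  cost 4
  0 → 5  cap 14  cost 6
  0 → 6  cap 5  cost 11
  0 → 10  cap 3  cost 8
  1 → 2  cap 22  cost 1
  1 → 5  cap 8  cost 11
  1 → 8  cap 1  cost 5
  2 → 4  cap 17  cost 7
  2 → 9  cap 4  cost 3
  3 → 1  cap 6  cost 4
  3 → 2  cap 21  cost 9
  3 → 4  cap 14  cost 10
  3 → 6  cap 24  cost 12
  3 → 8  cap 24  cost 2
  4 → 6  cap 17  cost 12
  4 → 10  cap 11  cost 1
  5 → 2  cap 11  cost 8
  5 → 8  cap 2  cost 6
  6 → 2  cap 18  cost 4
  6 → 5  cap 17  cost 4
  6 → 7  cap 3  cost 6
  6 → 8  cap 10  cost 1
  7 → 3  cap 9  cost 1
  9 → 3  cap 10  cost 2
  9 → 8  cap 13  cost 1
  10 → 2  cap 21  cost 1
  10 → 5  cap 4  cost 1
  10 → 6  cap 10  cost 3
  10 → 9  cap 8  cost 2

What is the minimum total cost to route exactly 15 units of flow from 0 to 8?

Minimum cost for 15 units: 162

shortest-cost path #1: 0→1→8 push 1 @ unit cost 9 (adds 9)
shortest-cost path #2: 0→1→2→9→8 push 4 @ unit cost 9 (adds 36)
shortest-cost path #3: 0→10→9→8 push 3 @ unit cost 11 (adds 33)
shortest-cost path #4: 0→5→8 push 2 @ unit cost 12 (adds 24)
shortest-cost path #5: 0→6→8 push 5 @ unit cost 12 (adds 60)
total cost = 162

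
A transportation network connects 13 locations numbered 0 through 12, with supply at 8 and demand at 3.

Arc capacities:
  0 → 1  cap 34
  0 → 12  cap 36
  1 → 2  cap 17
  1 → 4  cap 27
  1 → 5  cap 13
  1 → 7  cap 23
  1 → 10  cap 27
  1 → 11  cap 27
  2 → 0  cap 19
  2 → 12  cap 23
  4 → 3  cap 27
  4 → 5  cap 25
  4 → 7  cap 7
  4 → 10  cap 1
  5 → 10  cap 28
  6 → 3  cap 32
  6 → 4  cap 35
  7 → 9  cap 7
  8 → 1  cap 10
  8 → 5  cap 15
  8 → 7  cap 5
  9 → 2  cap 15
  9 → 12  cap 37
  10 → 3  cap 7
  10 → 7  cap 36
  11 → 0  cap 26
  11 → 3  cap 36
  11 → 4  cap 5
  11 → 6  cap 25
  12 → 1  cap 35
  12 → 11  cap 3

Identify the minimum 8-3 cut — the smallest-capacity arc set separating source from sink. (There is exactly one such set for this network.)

augment #1: 8→1→4→3 push 10
augment #2: 8→5→10→3 push 7
augment #3: 8→7→9→12→11→3 push 3
augment #4: 8→7→9→12→1→4→3 push 2
augment #5: 8→5→10→7→9→12→1→4→3 push 2
max flow = 24; residual-reachable set from 8 gives S-side
cut edges (S→T): {(7,9), (8,1), (10,3)} total cap 24

Min-cut arcs: {(7,9), (8,1), (10,3)} (total capacity 24)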